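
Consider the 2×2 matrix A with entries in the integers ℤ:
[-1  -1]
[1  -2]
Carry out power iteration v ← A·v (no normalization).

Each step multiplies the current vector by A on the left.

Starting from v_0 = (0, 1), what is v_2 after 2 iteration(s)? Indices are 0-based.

v_2 = (3, 3)

v_0 = (0, 1).
v_1 = A·v_0 = (-1, -2).
v_2 = A·v_1 = (3, 3).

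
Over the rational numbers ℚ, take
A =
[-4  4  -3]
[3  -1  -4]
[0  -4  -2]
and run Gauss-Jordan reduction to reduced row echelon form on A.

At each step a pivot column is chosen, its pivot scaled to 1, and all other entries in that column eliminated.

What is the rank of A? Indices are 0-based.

step 1: normalize row 0 (÷-4) = (1, -1, 3/4)
  row 1: subtract 3×row0 = (0, 2, -25/4)
step 2: normalize row 1 (÷2) = (0, 1, -25/8)
  row 0: subtract -1×row1 = (1, 0, -19/8)
  row 2: subtract -4×row1 = (0, 0, -29/2)
step 3: normalize row 2 (÷-29/2) = (0, 0, 1)
  row 0: subtract -19/8×row2 = (1, 0, 0)
  row 1: subtract -25/8×row2 = (0, 1, 0)

rank = 3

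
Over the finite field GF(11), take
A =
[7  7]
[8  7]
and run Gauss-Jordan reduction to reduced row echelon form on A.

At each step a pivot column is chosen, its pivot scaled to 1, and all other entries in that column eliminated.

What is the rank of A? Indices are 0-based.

rank = 2

[1] R0 /= 7  ⇒  (1, 1)
     R1 -= 8·R0  ⇒  (0, 10)
[2] R1 /= 10  ⇒  (0, 1)
     R0 -= 1·R1  ⇒  (1, 0)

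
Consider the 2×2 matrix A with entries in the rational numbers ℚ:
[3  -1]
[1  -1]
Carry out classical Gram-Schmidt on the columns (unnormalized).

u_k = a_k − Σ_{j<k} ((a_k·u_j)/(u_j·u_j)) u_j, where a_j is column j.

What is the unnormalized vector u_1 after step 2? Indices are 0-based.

Step 1: u_0 = a_0 = (3, 1).
Step 2: u_1 = a_1 − (-2/5)·u_0 = (1/5, -3/5).

u_1 = (1/5, -3/5)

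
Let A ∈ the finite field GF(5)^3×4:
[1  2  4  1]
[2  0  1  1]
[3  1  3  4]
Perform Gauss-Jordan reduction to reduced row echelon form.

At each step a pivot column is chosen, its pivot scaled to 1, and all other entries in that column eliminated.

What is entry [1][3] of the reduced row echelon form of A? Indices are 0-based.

[1] R0 /= 1  ⇒  (1, 2, 4, 1)
     R1 -= 2·R0  ⇒  (0, 1, 3, 4)
     R2 -= 3·R0  ⇒  (0, 0, 1, 1)
[2] R1 /= 1  ⇒  (0, 1, 3, 4)
     R0 -= 2·R1  ⇒  (1, 0, 3, 3)
[3] R2 /= 1  ⇒  (0, 0, 1, 1)
     R0 -= 3·R2  ⇒  (1, 0, 0, 0)
     R1 -= 3·R2  ⇒  (0, 1, 0, 1)

M[1][3] = 1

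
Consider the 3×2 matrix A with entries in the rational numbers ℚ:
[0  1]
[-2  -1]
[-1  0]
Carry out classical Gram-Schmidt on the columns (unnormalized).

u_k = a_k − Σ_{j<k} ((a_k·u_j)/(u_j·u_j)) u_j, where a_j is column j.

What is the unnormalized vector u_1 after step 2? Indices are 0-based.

Step 1: u_0 = a_0 = (0, -2, -1).
Step 2: u_1 = a_1 − (2/5)·u_0 = (1, -1/5, 2/5).

u_1 = (1, -1/5, 2/5)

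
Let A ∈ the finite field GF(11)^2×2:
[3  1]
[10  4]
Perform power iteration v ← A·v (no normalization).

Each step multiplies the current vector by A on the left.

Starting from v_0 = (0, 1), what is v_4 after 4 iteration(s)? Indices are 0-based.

v_0 = (0, 1).
v_1 = A·v_0 = (1, 4).
v_2 = A·v_1 = (7, 4).
v_3 = A·v_2 = (3, 9).
v_4 = A·v_3 = (7, 0).

v_4 = (7, 0)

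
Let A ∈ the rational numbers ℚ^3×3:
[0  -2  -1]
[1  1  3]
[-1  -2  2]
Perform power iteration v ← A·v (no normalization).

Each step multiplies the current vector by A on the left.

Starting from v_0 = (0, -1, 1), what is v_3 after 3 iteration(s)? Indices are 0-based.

v_3 = (-33, 16, -16)

v_0 = (0, -1, 1).
v_1 = A·v_0 = (1, 2, 4).
v_2 = A·v_1 = (-8, 15, 3).
v_3 = A·v_2 = (-33, 16, -16).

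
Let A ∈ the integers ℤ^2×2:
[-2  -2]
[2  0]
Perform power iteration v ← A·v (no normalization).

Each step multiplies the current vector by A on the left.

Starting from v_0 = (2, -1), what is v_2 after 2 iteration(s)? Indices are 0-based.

v_0 = (2, -1).
v_1 = A·v_0 = (-2, 4).
v_2 = A·v_1 = (-4, -4).

v_2 = (-4, -4)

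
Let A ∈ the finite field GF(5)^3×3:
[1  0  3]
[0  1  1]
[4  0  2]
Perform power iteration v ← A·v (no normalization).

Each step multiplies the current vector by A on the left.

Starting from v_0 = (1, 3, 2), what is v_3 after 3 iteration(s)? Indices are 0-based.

v_3 = (3, 2, 2)

v_0 = (1, 3, 2).
v_1 = A·v_0 = (2, 0, 3).
v_2 = A·v_1 = (1, 3, 4).
v_3 = A·v_2 = (3, 2, 2).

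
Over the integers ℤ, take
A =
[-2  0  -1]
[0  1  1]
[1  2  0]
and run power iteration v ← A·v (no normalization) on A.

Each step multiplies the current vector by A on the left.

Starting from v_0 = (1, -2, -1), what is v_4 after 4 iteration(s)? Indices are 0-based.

v_4 = (13, -20, -29)

v_0 = (1, -2, -1).
v_1 = A·v_0 = (-1, -3, -3).
v_2 = A·v_1 = (5, -6, -7).
v_3 = A·v_2 = (-3, -13, -7).
v_4 = A·v_3 = (13, -20, -29).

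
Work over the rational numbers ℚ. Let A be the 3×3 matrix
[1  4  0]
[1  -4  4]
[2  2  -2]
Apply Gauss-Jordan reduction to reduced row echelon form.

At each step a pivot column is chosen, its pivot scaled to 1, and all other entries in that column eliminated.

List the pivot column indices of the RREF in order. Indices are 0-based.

pivot columns: 0, 1, 2

step 1: normalize row 0 (÷1) = (1, 4, 0)
  row 1: subtract 1×row0 = (0, -8, 4)
  row 2: subtract 2×row0 = (0, -6, -2)
step 2: normalize row 1 (÷-8) = (0, 1, -1/2)
  row 0: subtract 4×row1 = (1, 0, 2)
  row 2: subtract -6×row1 = (0, 0, -5)
step 3: normalize row 2 (÷-5) = (0, 0, 1)
  row 0: subtract 2×row2 = (1, 0, 0)
  row 1: subtract -1/2×row2 = (0, 1, 0)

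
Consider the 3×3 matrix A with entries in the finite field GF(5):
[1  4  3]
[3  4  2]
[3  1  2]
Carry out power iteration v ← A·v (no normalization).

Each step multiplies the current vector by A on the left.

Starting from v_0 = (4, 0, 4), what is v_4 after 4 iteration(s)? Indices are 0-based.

v_4 = (2, 4, 1)

v_0 = (4, 0, 4).
v_1 = A·v_0 = (1, 0, 0).
v_2 = A·v_1 = (1, 3, 3).
v_3 = A·v_2 = (2, 1, 2).
v_4 = A·v_3 = (2, 4, 1).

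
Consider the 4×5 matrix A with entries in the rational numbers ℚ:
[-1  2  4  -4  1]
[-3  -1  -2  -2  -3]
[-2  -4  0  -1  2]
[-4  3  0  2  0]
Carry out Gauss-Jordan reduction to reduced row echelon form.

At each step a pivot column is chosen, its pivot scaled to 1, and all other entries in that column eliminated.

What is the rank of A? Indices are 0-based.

rank = 4

[1] R0 /= -1  ⇒  (1, -2, -4, 4, -1)
     R1 -= -3·R0  ⇒  (0, -7, -14, 10, -6)
     R2 -= -2·R0  ⇒  (0, -8, -8, 7, 0)
     R3 -= -4·R0  ⇒  (0, -5, -16, 18, -4)
[2] R1 /= -7  ⇒  (0, 1, 2, -10/7, 6/7)
     R0 -= -2·R1  ⇒  (1, 0, 0, 8/7, 5/7)
     R2 -= -8·R1  ⇒  (0, 0, 8, -31/7, 48/7)
     R3 -= -5·R1  ⇒  (0, 0, -6, 76/7, 2/7)
[3] R2 /= 8  ⇒  (0, 0, 1, -31/56, 6/7)
     R1 -= 2·R2  ⇒  (0, 1, 0, -9/28, -6/7)
     R3 -= -6·R2  ⇒  (0, 0, 0, 211/28, 38/7)
[4] R3 /= 211/28  ⇒  (0, 0, 0, 1, 152/211)
     R0 -= 8/7·R3  ⇒  (1, 0, 0, 0, -23/211)
     R1 -= -9/28·R3  ⇒  (0, 1, 0, 0, -132/211)
     R2 -= -31/56·R3  ⇒  (0, 0, 1, 0, 265/211)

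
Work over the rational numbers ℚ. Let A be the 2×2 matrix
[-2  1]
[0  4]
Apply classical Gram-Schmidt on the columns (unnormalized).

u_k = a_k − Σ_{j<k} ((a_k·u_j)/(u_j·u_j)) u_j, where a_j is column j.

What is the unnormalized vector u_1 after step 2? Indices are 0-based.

Step 1: u_0 = a_0 = (-2, 0).
Step 2: u_1 = a_1 − (-1/2)·u_0 = (0, 4).

u_1 = (0, 4)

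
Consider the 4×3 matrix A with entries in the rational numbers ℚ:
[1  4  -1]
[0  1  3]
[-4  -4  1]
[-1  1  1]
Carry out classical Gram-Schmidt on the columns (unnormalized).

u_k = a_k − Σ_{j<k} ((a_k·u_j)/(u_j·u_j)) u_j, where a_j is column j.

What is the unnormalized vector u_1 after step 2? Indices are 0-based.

u_1 = (53/18, 1, 2/9, 37/18)

Step 1: u_0 = a_0 = (1, 0, -4, -1).
Step 2: u_1 = a_1 − (19/18)·u_0 = (53/18, 1, 2/9, 37/18).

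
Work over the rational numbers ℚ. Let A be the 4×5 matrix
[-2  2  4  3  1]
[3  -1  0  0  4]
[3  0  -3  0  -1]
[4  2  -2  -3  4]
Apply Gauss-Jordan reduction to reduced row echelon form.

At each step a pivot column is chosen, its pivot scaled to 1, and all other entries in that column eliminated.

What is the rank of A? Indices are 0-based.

rank = 4

[1] R0 /= -2  ⇒  (1, -1, -2, -3/2, -1/2)
     R1 -= 3·R0  ⇒  (0, 2, 6, 9/2, 11/2)
     R2 -= 3·R0  ⇒  (0, 3, 3, 9/2, 1/2)
     R3 -= 4·R0  ⇒  (0, 6, 6, 3, 6)
[2] R1 /= 2  ⇒  (0, 1, 3, 9/4, 11/4)
     R0 -= -1·R1  ⇒  (1, 0, 1, 3/4, 9/4)
     R2 -= 3·R1  ⇒  (0, 0, -6, -9/4, -31/4)
     R3 -= 6·R1  ⇒  (0, 0, -12, -21/2, -21/2)
[3] R2 /= -6  ⇒  (0, 0, 1, 3/8, 31/24)
     R0 -= 1·R2  ⇒  (1, 0, 0, 3/8, 23/24)
     R1 -= 3·R2  ⇒  (0, 1, 0, 9/8, -9/8)
     R3 -= -12·R2  ⇒  (0, 0, 0, -6, 5)
[4] R3 /= -6  ⇒  (0, 0, 0, 1, -5/6)
     R0 -= 3/8·R3  ⇒  (1, 0, 0, 0, 61/48)
     R1 -= 9/8·R3  ⇒  (0, 1, 0, 0, -3/16)
     R2 -= 3/8·R3  ⇒  (0, 0, 1, 0, 77/48)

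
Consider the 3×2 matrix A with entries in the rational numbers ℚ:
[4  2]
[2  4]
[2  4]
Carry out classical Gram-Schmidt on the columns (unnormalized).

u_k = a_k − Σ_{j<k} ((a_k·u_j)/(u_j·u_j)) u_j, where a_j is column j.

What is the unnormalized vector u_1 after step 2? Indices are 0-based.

u_1 = (-2, 2, 2)

Step 1: u_0 = a_0 = (4, 2, 2).
Step 2: u_1 = a_1 − (1)·u_0 = (-2, 2, 2).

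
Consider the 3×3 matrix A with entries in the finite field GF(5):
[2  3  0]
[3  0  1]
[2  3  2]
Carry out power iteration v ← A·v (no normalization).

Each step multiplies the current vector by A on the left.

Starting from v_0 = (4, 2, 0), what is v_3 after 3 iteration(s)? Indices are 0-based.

v_3 = (1, 4, 0)

v_0 = (4, 2, 0).
v_1 = A·v_0 = (4, 2, 4).
v_2 = A·v_1 = (4, 1, 2).
v_3 = A·v_2 = (1, 4, 0).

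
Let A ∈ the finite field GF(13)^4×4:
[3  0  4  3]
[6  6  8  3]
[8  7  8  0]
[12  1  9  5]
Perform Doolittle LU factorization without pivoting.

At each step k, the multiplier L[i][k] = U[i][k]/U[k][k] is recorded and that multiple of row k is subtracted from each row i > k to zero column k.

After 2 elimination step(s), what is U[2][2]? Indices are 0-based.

U[2][2] = 6

k=0: U[0][0]=3
  eliminate (1,0): mult=2, new row 1: (0, 6, 0, 10); set L[1][0]=2
  eliminate (2,0): mult=7, new row 2: (0, 7, 6, 5); set L[2][0]=7
  eliminate (3,0): mult=4, new row 3: (0, 1, 6, 6); set L[3][0]=4
k=1: U[1][1]=6
  eliminate (2,1): mult=12, new row 2: (0, 0, 6, 2); set L[2][1]=12
  eliminate (3,1): mult=11, new row 3: (0, 0, 6, 0); set L[3][1]=11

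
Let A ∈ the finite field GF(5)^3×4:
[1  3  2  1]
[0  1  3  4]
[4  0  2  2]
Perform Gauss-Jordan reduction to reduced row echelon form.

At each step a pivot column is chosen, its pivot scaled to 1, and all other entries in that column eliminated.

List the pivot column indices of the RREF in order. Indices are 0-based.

[1] R0 /= 1  ⇒  (1, 3, 2, 1)
     R2 -= 4·R0  ⇒  (0, 3, 4, 3)
[2] R1 /= 1  ⇒  (0, 1, 3, 4)
     R0 -= 3·R1  ⇒  (1, 0, 3, 4)
     R2 -= 3·R1  ⇒  (0, 0, 0, 1)
column 2 empty below row 2
[3] R2 /= 1  ⇒  (0, 0, 0, 1)
     R0 -= 4·R2  ⇒  (1, 0, 3, 0)
     R1 -= 4·R2  ⇒  (0, 1, 3, 0)

pivot columns: 0, 1, 3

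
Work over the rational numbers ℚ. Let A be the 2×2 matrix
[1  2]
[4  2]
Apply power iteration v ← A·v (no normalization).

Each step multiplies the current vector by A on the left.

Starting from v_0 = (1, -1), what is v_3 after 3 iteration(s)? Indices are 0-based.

v_3 = (3, 12)

v_0 = (1, -1).
v_1 = A·v_0 = (-1, 2).
v_2 = A·v_1 = (3, 0).
v_3 = A·v_2 = (3, 12).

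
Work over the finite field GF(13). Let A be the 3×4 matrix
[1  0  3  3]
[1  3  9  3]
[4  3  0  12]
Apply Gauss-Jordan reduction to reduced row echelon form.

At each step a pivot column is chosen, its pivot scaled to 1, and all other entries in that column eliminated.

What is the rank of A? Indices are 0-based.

step 1: normalize row 0 (÷1) = (1, 0, 3, 3)
  row 1: subtract 1×row0 = (0, 3, 6, 0)
  row 2: subtract 4×row0 = (0, 3, 1, 0)
step 2: normalize row 1 (÷3) = (0, 1, 2, 0)
  row 2: subtract 3×row1 = (0, 0, 8, 0)
step 3: normalize row 2 (÷8) = (0, 0, 1, 0)
  row 0: subtract 3×row2 = (1, 0, 0, 3)
  row 1: subtract 2×row2 = (0, 1, 0, 0)

rank = 3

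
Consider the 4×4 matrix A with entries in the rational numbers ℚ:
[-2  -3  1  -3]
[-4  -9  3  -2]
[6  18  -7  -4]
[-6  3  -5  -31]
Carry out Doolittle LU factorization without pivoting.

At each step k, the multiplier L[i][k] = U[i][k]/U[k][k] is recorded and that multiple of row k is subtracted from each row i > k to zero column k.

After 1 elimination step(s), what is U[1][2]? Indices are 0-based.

U[1][2] = 1

[col 0] pivot -2
  R1 -= 2*R0 → (0, -3, 1, 4)  (L[1][0] := 2)
  R2 -= -3*R0 → (0, 9, -4, -13)  (L[2][0] := -3)
  R3 -= 3*R0 → (0, 12, -8, -22)  (L[3][0] := 3)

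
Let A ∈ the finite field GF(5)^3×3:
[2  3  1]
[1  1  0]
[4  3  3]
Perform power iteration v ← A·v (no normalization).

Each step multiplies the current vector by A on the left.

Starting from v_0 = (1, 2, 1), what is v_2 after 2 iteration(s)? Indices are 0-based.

v_0 = (1, 2, 1).
v_1 = A·v_0 = (4, 3, 3).
v_2 = A·v_1 = (0, 2, 4).

v_2 = (0, 2, 4)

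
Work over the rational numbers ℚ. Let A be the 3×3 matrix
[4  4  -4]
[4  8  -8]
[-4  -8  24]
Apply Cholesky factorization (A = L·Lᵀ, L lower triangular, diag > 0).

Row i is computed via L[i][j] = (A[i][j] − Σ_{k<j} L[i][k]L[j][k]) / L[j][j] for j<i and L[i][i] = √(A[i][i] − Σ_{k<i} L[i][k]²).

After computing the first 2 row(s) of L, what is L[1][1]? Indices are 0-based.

L[1][1] = 2

Step 1: L[0][0] = √(4) = 2.
  L[1][0] = (4) / L[0][0] = 2.
Step 2: L[1][1] = √(4) = 2.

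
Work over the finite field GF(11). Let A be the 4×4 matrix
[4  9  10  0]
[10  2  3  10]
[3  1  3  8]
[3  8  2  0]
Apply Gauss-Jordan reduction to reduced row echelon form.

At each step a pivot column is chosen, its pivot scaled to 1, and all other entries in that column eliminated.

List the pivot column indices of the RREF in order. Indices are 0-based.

pivot columns: 0, 1, 2, 3

[1] R0 /= 4  ⇒  (1, 5, 8, 0)
     R1 -= 10·R0  ⇒  (0, 7, 0, 10)
     R2 -= 3·R0  ⇒  (0, 8, 1, 8)
     R3 -= 3·R0  ⇒  (0, 4, 0, 0)
[2] R1 /= 7  ⇒  (0, 1, 0, 3)
     R0 -= 5·R1  ⇒  (1, 0, 8, 7)
     R2 -= 8·R1  ⇒  (0, 0, 1, 6)
     R3 -= 4·R1  ⇒  (0, 0, 0, 10)
[3] R2 /= 1  ⇒  (0, 0, 1, 6)
     R0 -= 8·R2  ⇒  (1, 0, 0, 3)
[4] R3 /= 10  ⇒  (0, 0, 0, 1)
     R0 -= 3·R3  ⇒  (1, 0, 0, 0)
     R1 -= 3·R3  ⇒  (0, 1, 0, 0)
     R2 -= 6·R3  ⇒  (0, 0, 1, 0)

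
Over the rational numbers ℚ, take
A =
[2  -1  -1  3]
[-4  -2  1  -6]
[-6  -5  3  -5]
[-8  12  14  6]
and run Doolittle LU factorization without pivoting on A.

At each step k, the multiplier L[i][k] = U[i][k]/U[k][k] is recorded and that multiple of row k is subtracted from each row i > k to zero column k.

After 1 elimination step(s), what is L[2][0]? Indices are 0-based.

L[2][0] = -3

[col 0] pivot 2
  R1 -= -2*R0 → (0, -4, -1, 0)  (L[1][0] := -2)
  R2 -= -3*R0 → (0, -8, 0, 4)  (L[2][0] := -3)
  R3 -= -4*R0 → (0, 8, 10, 18)  (L[3][0] := -4)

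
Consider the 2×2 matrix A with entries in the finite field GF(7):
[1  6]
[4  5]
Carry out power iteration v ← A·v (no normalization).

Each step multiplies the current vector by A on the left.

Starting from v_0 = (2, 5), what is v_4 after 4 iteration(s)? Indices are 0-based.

v_0 = (2, 5).
v_1 = A·v_0 = (4, 5).
v_2 = A·v_1 = (6, 6).
v_3 = A·v_2 = (0, 5).
v_4 = A·v_3 = (2, 4).

v_4 = (2, 4)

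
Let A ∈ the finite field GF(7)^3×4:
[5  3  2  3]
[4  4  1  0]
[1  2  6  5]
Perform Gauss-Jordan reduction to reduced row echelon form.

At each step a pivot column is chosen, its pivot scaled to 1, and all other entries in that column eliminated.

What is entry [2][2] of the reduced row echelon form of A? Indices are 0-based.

M[2][2] = 0

step 1: normalize row 0 (÷5) = (1, 2, 6, 2)
  row 1: subtract 4×row0 = (0, 3, 5, 6)
  row 2: subtract 1×row0 = (0, 0, 0, 3)
step 2: normalize row 1 (÷3) = (0, 1, 4, 2)
  row 0: subtract 2×row1 = (1, 0, 5, 5)
skip col 2 (zero from row 2)
step 3: normalize row 2 (÷3) = (0, 0, 0, 1)
  row 0: subtract 5×row2 = (1, 0, 5, 0)
  row 1: subtract 2×row2 = (0, 1, 4, 0)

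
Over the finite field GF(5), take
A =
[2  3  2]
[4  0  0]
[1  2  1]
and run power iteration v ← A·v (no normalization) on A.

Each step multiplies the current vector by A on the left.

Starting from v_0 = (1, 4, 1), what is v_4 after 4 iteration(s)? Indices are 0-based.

v_0 = (1, 4, 1).
v_1 = A·v_0 = (1, 4, 0).
v_2 = A·v_1 = (4, 4, 4).
v_3 = A·v_2 = (3, 1, 1).
v_4 = A·v_3 = (1, 2, 1).

v_4 = (1, 2, 1)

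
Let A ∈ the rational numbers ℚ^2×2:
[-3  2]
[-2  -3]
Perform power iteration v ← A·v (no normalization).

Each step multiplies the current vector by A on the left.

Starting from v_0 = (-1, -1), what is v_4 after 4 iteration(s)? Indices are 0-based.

v_0 = (-1, -1).
v_1 = A·v_0 = (1, 5).
v_2 = A·v_1 = (7, -17).
v_3 = A·v_2 = (-55, 37).
v_4 = A·v_3 = (239, -1).

v_4 = (239, -1)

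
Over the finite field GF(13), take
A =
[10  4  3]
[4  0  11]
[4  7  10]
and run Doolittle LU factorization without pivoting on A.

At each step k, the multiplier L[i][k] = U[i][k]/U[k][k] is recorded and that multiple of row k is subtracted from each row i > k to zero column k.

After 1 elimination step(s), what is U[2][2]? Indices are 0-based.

U[2][2] = 1

k=0: U[0][0]=10
  eliminate (1,0): mult=3, new row 1: (0, 1, 2); set L[1][0]=3
  eliminate (2,0): mult=3, new row 2: (0, 8, 1); set L[2][0]=3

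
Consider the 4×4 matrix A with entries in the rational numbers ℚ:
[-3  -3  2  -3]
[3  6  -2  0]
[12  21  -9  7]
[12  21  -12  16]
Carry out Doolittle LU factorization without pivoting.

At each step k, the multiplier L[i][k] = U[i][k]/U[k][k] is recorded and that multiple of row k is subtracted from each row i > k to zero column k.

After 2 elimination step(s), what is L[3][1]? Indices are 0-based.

[col 0] pivot -3
  R1 -= -1*R0 → (0, 3, 0, -3)  (L[1][0] := -1)
  R2 -= -4*R0 → (0, 9, -1, -5)  (L[2][0] := -4)
  R3 -= -4*R0 → (0, 9, -4, 4)  (L[3][0] := -4)
[col 1] pivot 3
  R2 -= 3*R1 → (0, 0, -1, 4)  (L[2][1] := 3)
  R3 -= 3*R1 → (0, 0, -4, 13)  (L[3][1] := 3)

L[3][1] = 3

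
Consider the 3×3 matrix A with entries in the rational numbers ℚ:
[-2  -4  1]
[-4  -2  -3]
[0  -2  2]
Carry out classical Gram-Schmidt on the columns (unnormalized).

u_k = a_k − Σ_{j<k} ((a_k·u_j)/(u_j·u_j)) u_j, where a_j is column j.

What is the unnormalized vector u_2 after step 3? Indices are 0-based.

Step 1: u_0 = a_0 = (-2, -4, 0).
Step 2: u_1 = a_1 − (4/5)·u_0 = (-12/5, 6/5, -2).
Step 3: u_2 = a_2 − (1/2)·u_0 − (-25/28)·u_1 = (-1/7, 1/14, 3/14).

u_2 = (-1/7, 1/14, 3/14)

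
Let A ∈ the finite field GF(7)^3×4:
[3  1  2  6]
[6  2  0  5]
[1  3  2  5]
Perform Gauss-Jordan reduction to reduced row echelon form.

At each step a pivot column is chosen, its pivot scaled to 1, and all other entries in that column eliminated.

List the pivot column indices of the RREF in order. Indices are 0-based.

pivot columns: 0, 1, 2

pivot(0,0)=3: scale R0 → (1, 5, 3, 2)
  clear (1,0): R1 −= (6)R0 → (0, 0, 3, 0)
  clear (2,0): R2 −= (1)R0 → (0, 5, 6, 3)
pivot(1,1): swap R1↔R2
pivot(1,1)=5: scale R1 → (0, 1, 4, 2)
  clear (0,1): R0 −= (5)R1 → (1, 0, 4, 6)
pivot(2,2)=3: scale R2 → (0, 0, 1, 0)
  clear (0,2): R0 −= (4)R2 → (1, 0, 0, 6)
  clear (1,2): R1 −= (4)R2 → (0, 1, 0, 2)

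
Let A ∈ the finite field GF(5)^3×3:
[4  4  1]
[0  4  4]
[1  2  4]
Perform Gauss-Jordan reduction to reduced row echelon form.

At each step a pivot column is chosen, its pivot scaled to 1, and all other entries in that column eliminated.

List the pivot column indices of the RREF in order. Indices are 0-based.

pivot columns: 0, 1, 2

[1] R0 /= 4  ⇒  (1, 1, 4)
     R2 -= 1·R0  ⇒  (0, 1, 0)
[2] R1 /= 4  ⇒  (0, 1, 1)
     R0 -= 1·R1  ⇒  (1, 0, 3)
     R2 -= 1·R1  ⇒  (0, 0, 4)
[3] R2 /= 4  ⇒  (0, 0, 1)
     R0 -= 3·R2  ⇒  (1, 0, 0)
     R1 -= 1·R2  ⇒  (0, 1, 0)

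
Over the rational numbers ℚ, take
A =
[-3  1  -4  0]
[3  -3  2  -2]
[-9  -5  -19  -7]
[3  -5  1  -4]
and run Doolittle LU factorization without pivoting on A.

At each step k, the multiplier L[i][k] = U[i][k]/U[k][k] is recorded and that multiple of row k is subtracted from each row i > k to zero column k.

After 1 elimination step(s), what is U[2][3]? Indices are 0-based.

Step 1: pivot at (0,0) is -3.
  row1 ← row1 − (-1)·row0  ⇒  L[1][0]=-1, U row1=(0, -2, -2, -2)
  row2 ← row2 − (3)·row0  ⇒  L[2][0]=3, U row2=(0, -8, -7, -7)
  row3 ← row3 − (-1)·row0  ⇒  L[3][0]=-1, U row3=(0, -4, -3, -4)

U[2][3] = -7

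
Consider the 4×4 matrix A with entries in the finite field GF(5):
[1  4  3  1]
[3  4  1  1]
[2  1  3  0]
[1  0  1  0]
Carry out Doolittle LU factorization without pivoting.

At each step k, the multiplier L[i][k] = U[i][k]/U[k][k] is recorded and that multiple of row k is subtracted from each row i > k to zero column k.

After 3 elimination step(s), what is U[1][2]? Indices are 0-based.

Step 1: pivot at (0,0) is 1.
  row1 ← row1 − (3)·row0  ⇒  L[1][0]=3, U row1=(0, 2, 2, 3)
  row2 ← row2 − (2)·row0  ⇒  L[2][0]=2, U row2=(0, 3, 2, 3)
  row3 ← row3 − (1)·row0  ⇒  L[3][0]=1, U row3=(0, 1, 3, 4)
Step 2: pivot at (1,1) is 2.
  row2 ← row2 − (4)·row1  ⇒  L[2][1]=4, U row2=(0, 0, 4, 1)
  row3 ← row3 − (3)·row1  ⇒  L[3][1]=3, U row3=(0, 0, 2, 0)
Step 3: pivot at (2,2) is 4.
  row3 ← row3 − (3)·row2  ⇒  L[3][2]=3, U row3=(0, 0, 0, 2)

U[1][2] = 2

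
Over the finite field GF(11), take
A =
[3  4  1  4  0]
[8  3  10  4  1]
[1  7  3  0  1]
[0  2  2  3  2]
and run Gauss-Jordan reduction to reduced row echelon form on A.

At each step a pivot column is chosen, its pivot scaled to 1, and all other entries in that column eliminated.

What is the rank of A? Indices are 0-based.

[1] R0 /= 3  ⇒  (1, 5, 4, 5, 0)
     R1 -= 8·R0  ⇒  (0, 7, 0, 8, 1)
     R2 -= 1·R0  ⇒  (0, 2, 10, 6, 1)
[2] R1 /= 7  ⇒  (0, 1, 0, 9, 8)
     R0 -= 5·R1  ⇒  (1, 0, 4, 4, 4)
     R2 -= 2·R1  ⇒  (0, 0, 10, 10, 7)
     R3 -= 2·R1  ⇒  (0, 0, 2, 7, 8)
[3] R2 /= 10  ⇒  (0, 0, 1, 1, 4)
     R0 -= 4·R2  ⇒  (1, 0, 0, 0, 10)
     R3 -= 2·R2  ⇒  (0, 0, 0, 5, 0)
[4] R3 /= 5  ⇒  (0, 0, 0, 1, 0)
     R1 -= 9·R3  ⇒  (0, 1, 0, 0, 8)
     R2 -= 1·R3  ⇒  (0, 0, 1, 0, 4)

rank = 4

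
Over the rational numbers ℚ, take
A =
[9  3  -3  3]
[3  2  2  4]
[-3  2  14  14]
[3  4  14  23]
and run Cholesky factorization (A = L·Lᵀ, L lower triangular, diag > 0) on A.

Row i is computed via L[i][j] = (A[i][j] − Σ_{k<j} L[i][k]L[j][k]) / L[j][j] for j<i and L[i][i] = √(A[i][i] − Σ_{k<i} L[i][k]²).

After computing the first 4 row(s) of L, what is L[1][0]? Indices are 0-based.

Step 1: L[0][0] = √(9) = 3.
  L[1][0] = (3) / L[0][0] = 1.
Step 2: L[1][1] = √(1) = 1.
  L[2][0] = (-3) / L[0][0] = -1.
  L[2][1] = (3) / L[1][1] = 3.
Step 3: L[2][2] = √(4) = 2.
  L[3][0] = (3) / L[0][0] = 1.
  L[3][1] = (3) / L[1][1] = 3.
  L[3][2] = (6) / L[2][2] = 3.
Step 4: L[3][3] = √(4) = 2.

L[1][0] = 1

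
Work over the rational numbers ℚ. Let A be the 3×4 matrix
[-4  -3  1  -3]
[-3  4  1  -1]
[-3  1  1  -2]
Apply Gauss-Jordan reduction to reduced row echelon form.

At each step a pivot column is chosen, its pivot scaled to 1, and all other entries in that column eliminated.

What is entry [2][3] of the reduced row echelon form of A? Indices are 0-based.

pivot(0,0)=-4: scale R0 → (1, 3/4, -1/4, 3/4)
  clear (1,0): R1 −= (-3)R0 → (0, 25/4, 1/4, 5/4)
  clear (2,0): R2 −= (-3)R0 → (0, 13/4, 1/4, 1/4)
pivot(1,1)=25/4: scale R1 → (0, 1, 1/25, 1/5)
  clear (0,1): R0 −= (3/4)R1 → (1, 0, -7/25, 3/5)
  clear (2,1): R2 −= (13/4)R1 → (0, 0, 3/25, -2/5)
pivot(2,2)=3/25: scale R2 → (0, 0, 1, -10/3)
  clear (0,2): R0 −= (-7/25)R2 → (1, 0, 0, -1/3)
  clear (1,2): R1 −= (1/25)R2 → (0, 1, 0, 1/3)

M[2][3] = -10/3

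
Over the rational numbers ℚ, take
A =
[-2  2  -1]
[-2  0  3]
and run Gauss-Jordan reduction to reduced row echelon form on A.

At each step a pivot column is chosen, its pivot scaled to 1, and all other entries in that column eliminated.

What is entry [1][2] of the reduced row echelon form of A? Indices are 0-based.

[1] R0 /= -2  ⇒  (1, -1, 1/2)
     R1 -= -2·R0  ⇒  (0, -2, 4)
[2] R1 /= -2  ⇒  (0, 1, -2)
     R0 -= -1·R1  ⇒  (1, 0, -3/2)

M[1][2] = -2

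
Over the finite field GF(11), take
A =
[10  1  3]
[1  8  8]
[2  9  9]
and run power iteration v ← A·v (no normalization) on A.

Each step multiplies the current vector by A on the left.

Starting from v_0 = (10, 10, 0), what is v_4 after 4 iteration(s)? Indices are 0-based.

v_4 = (3, 10, 2)

v_0 = (10, 10, 0).
v_1 = A·v_0 = (0, 2, 0).
v_2 = A·v_1 = (2, 5, 7).
v_3 = A·v_2 = (2, 10, 2).
v_4 = A·v_3 = (3, 10, 2).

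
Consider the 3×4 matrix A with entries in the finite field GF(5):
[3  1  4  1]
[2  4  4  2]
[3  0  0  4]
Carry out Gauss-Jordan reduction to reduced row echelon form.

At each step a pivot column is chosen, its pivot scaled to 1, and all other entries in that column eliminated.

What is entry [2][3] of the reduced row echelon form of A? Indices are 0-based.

M[2][3] = 1

[1] R0 /= 3  ⇒  (1, 2, 3, 2)
     R1 -= 2·R0  ⇒  (0, 0, 3, 3)
     R2 -= 3·R0  ⇒  (0, 4, 1, 3)
[2] R1 <-> R2
[2] R1 /= 4  ⇒  (0, 1, 4, 2)
     R0 -= 2·R1  ⇒  (1, 0, 0, 3)
[3] R2 /= 3  ⇒  (0, 0, 1, 1)
     R1 -= 4·R2  ⇒  (0, 1, 0, 3)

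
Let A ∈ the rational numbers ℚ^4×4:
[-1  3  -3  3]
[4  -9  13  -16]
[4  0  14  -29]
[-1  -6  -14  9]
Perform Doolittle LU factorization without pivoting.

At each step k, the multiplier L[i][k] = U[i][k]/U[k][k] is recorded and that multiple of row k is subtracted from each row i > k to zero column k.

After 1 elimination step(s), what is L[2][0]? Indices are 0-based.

L[2][0] = -4

[col 0] pivot -1
  R1 -= -4*R0 → (0, 3, 1, -4)  (L[1][0] := -4)
  R2 -= -4*R0 → (0, 12, 2, -17)  (L[2][0] := -4)
  R3 -= 1*R0 → (0, -9, -11, 6)  (L[3][0] := 1)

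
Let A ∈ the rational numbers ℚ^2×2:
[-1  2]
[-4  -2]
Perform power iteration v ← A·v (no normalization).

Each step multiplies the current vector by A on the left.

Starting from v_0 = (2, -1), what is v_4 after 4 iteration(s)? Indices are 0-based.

v_0 = (2, -1).
v_1 = A·v_0 = (-4, -6).
v_2 = A·v_1 = (-8, 28).
v_3 = A·v_2 = (64, -24).
v_4 = A·v_3 = (-112, -208).

v_4 = (-112, -208)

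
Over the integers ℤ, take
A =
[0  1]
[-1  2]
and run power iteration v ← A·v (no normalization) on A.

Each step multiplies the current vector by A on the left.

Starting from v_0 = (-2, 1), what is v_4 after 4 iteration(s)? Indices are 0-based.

v_4 = (10, 13)

v_0 = (-2, 1).
v_1 = A·v_0 = (1, 4).
v_2 = A·v_1 = (4, 7).
v_3 = A·v_2 = (7, 10).
v_4 = A·v_3 = (10, 13).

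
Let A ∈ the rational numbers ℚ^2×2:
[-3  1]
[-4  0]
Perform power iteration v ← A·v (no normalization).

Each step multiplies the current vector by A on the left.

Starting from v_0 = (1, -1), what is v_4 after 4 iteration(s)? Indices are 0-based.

v_4 = (-8, 32)

v_0 = (1, -1).
v_1 = A·v_0 = (-4, -4).
v_2 = A·v_1 = (8, 16).
v_3 = A·v_2 = (-8, -32).
v_4 = A·v_3 = (-8, 32).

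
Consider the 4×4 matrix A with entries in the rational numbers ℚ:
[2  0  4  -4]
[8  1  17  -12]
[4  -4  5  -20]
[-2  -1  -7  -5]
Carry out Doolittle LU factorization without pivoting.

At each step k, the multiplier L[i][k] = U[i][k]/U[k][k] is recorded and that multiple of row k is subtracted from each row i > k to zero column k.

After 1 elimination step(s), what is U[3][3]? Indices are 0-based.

Step 1: pivot at (0,0) is 2.
  row1 ← row1 − (4)·row0  ⇒  L[1][0]=4, U row1=(0, 1, 1, 4)
  row2 ← row2 − (2)·row0  ⇒  L[2][0]=2, U row2=(0, -4, -3, -12)
  row3 ← row3 − (-1)·row0  ⇒  L[3][0]=-1, U row3=(0, -1, -3, -9)

U[3][3] = -9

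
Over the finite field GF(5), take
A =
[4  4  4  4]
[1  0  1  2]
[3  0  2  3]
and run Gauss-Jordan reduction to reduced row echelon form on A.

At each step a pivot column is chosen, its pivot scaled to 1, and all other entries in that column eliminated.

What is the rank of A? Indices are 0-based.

pivot(0,0)=4: scale R0 → (1, 1, 1, 1)
  clear (1,0): R1 −= (1)R0 → (0, 4, 0, 1)
  clear (2,0): R2 −= (3)R0 → (0, 2, 4, 0)
pivot(1,1)=4: scale R1 → (0, 1, 0, 4)
  clear (0,1): R0 −= (1)R1 → (1, 0, 1, 2)
  clear (2,1): R2 −= (2)R1 → (0, 0, 4, 2)
pivot(2,2)=4: scale R2 → (0, 0, 1, 3)
  clear (0,2): R0 −= (1)R2 → (1, 0, 0, 4)

rank = 3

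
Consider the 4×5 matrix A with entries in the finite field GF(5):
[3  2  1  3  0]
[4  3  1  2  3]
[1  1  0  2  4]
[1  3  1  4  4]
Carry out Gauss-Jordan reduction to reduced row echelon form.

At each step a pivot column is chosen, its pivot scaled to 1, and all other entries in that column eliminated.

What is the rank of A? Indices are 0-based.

rank = 4

[1] R0 /= 3  ⇒  (1, 4, 2, 1, 0)
     R1 -= 4·R0  ⇒  (0, 2, 3, 3, 3)
     R2 -= 1·R0  ⇒  (0, 2, 3, 1, 4)
     R3 -= 1·R0  ⇒  (0, 4, 4, 3, 4)
[2] R1 /= 2  ⇒  (0, 1, 4, 4, 4)
     R0 -= 4·R1  ⇒  (1, 0, 1, 0, 4)
     R2 -= 2·R1  ⇒  (0, 0, 0, 3, 1)
     R3 -= 4·R1  ⇒  (0, 0, 3, 2, 3)
[3] R2 <-> R3
[3] R2 /= 3  ⇒  (0, 0, 1, 4, 1)
     R0 -= 1·R2  ⇒  (1, 0, 0, 1, 3)
     R1 -= 4·R2  ⇒  (0, 1, 0, 3, 0)
[4] R3 /= 3  ⇒  (0, 0, 0, 1, 2)
     R0 -= 1·R3  ⇒  (1, 0, 0, 0, 1)
     R1 -= 3·R3  ⇒  (0, 1, 0, 0, 4)
     R2 -= 4·R3  ⇒  (0, 0, 1, 0, 3)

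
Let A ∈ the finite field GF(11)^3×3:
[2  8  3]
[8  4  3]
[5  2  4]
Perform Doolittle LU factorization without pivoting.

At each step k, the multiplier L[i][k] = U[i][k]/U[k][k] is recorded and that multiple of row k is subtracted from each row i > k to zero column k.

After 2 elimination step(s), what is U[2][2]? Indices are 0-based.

U[2][2] = 7

k=0: U[0][0]=2
  eliminate (1,0): mult=4, new row 1: (0, 5, 2); set L[1][0]=4
  eliminate (2,0): mult=8, new row 2: (0, 4, 2); set L[2][0]=8
k=1: U[1][1]=5
  eliminate (2,1): mult=3, new row 2: (0, 0, 7); set L[2][1]=3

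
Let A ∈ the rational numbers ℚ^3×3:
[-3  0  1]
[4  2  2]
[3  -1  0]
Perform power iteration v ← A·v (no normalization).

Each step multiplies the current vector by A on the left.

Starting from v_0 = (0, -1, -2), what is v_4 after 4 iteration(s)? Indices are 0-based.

v_0 = (0, -1, -2).
v_1 = A·v_0 = (-2, -6, 1).
v_2 = A·v_1 = (7, -18, 0).
v_3 = A·v_2 = (-21, -8, 39).
v_4 = A·v_3 = (102, -22, -55).

v_4 = (102, -22, -55)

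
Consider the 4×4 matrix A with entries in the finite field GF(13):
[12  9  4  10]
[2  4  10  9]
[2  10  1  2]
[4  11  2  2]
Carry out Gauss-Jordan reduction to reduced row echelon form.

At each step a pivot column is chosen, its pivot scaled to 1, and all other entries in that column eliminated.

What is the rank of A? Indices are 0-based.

rank = 4

step 1: normalize row 0 (÷12) = (1, 4, 9, 3)
  row 1: subtract 2×row0 = (0, 9, 5, 3)
  row 2: subtract 2×row0 = (0, 2, 9, 9)
  row 3: subtract 4×row0 = (0, 8, 5, 3)
step 2: normalize row 1 (÷9) = (0, 1, 2, 9)
  row 0: subtract 4×row1 = (1, 0, 1, 6)
  row 2: subtract 2×row1 = (0, 0, 5, 4)
  row 3: subtract 8×row1 = (0, 0, 2, 9)
step 3: normalize row 2 (÷5) = (0, 0, 1, 6)
  row 0: subtract 1×row2 = (1, 0, 0, 0)
  row 1: subtract 2×row2 = (0, 1, 0, 10)
  row 3: subtract 2×row2 = (0, 0, 0, 10)
step 4: normalize row 3 (÷10) = (0, 0, 0, 1)
  row 1: subtract 10×row3 = (0, 1, 0, 0)
  row 2: subtract 6×row3 = (0, 0, 1, 0)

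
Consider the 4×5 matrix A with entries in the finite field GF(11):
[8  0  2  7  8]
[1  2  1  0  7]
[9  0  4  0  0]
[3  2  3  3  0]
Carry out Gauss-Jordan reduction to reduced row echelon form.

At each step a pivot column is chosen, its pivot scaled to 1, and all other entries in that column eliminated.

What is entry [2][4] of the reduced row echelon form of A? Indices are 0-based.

[1] R0 /= 8  ⇒  (1, 0, 3, 5, 1)
     R1 -= 1·R0  ⇒  (0, 2, 9, 6, 6)
     R2 -= 9·R0  ⇒  (0, 0, 10, 10, 2)
     R3 -= 3·R0  ⇒  (0, 2, 5, 10, 8)
[2] R1 /= 2  ⇒  (0, 1, 10, 3, 3)
     R3 -= 2·R1  ⇒  (0, 0, 7, 4, 2)
[3] R2 /= 10  ⇒  (0, 0, 1, 1, 9)
     R0 -= 3·R2  ⇒  (1, 0, 0, 2, 7)
     R1 -= 10·R2  ⇒  (0, 1, 0, 4, 1)
     R3 -= 7·R2  ⇒  (0, 0, 0, 8, 5)
[4] R3 /= 8  ⇒  (0, 0, 0, 1, 2)
     R0 -= 2·R3  ⇒  (1, 0, 0, 0, 3)
     R1 -= 4·R3  ⇒  (0, 1, 0, 0, 4)
     R2 -= 1·R3  ⇒  (0, 0, 1, 0, 7)

M[2][4] = 7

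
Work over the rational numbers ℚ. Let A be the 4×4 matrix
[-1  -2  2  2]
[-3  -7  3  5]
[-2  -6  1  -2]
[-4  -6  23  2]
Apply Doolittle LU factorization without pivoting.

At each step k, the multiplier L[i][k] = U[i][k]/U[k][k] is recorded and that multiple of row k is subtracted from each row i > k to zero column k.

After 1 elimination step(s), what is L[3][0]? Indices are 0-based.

L[3][0] = 4

k=0: U[0][0]=-1
  eliminate (1,0): mult=3, new row 1: (0, -1, -3, -1); set L[1][0]=3
  eliminate (2,0): mult=2, new row 2: (0, -2, -3, -6); set L[2][0]=2
  eliminate (3,0): mult=4, new row 3: (0, 2, 15, -6); set L[3][0]=4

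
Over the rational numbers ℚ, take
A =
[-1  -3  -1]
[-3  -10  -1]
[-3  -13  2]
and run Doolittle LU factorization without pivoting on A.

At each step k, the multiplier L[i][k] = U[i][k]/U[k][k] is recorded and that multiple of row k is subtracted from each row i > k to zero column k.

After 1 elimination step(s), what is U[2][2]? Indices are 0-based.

[col 0] pivot -1
  R1 -= 3*R0 → (0, -1, 2)  (L[1][0] := 3)
  R2 -= 3*R0 → (0, -4, 5)  (L[2][0] := 3)

U[2][2] = 5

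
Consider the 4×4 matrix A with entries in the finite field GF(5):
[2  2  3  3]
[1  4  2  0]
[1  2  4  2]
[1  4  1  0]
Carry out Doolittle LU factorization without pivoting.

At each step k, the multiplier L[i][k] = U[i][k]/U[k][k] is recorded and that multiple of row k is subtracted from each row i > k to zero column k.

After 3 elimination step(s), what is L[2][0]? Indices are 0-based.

L[2][0] = 3

[col 0] pivot 2
  R1 -= 3*R0 → (0, 3, 3, 1)  (L[1][0] := 3)
  R2 -= 3*R0 → (0, 1, 0, 3)  (L[2][0] := 3)
  R3 -= 3*R0 → (0, 3, 2, 1)  (L[3][0] := 3)
[col 1] pivot 3
  R2 -= 2*R1 → (0, 0, 4, 1)  (L[2][1] := 2)
  R3 -= 1*R1 → (0, 0, 4, 0)  (L[3][1] := 1)
[col 2] pivot 4
  R3 -= 1*R2 → (0, 0, 0, 4)  (L[3][2] := 1)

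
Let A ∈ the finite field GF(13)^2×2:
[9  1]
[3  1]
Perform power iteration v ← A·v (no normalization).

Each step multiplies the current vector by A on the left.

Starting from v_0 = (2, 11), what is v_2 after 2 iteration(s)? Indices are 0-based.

v_0 = (2, 11).
v_1 = A·v_0 = (3, 4).
v_2 = A·v_1 = (5, 0).

v_2 = (5, 0)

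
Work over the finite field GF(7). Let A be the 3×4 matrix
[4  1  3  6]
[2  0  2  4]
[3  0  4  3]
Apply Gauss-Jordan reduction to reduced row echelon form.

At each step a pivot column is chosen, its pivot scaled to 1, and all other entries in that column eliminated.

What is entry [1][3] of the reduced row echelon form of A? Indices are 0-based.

[1] R0 /= 4  ⇒  (1, 2, 6, 5)
     R1 -= 2·R0  ⇒  (0, 3, 4, 1)
     R2 -= 3·R0  ⇒  (0, 1, 0, 2)
[2] R1 /= 3  ⇒  (0, 1, 6, 5)
     R0 -= 2·R1  ⇒  (1, 0, 1, 2)
     R2 -= 1·R1  ⇒  (0, 0, 1, 4)
[3] R2 /= 1  ⇒  (0, 0, 1, 4)
     R0 -= 1·R2  ⇒  (1, 0, 0, 5)
     R1 -= 6·R2  ⇒  (0, 1, 0, 2)

M[1][3] = 2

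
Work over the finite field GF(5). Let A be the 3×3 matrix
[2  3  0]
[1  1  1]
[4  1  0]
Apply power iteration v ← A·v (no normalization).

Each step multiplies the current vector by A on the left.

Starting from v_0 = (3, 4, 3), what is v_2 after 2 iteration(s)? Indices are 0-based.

v_0 = (3, 4, 3).
v_1 = A·v_0 = (3, 0, 1).
v_2 = A·v_1 = (1, 4, 2).

v_2 = (1, 4, 2)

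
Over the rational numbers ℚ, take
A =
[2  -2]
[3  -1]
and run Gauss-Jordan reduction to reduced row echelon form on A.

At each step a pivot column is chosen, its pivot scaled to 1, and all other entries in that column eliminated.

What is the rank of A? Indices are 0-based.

rank = 2

pivot(0,0)=2: scale R0 → (1, -1)
  clear (1,0): R1 −= (3)R0 → (0, 2)
pivot(1,1)=2: scale R1 → (0, 1)
  clear (0,1): R0 −= (-1)R1 → (1, 0)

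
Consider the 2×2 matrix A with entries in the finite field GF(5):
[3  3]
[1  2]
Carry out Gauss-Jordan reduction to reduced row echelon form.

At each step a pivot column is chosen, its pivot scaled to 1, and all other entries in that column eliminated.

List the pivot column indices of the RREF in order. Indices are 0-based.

pivot columns: 0, 1

step 1: normalize row 0 (÷3) = (1, 1)
  row 1: subtract 1×row0 = (0, 1)
step 2: normalize row 1 (÷1) = (0, 1)
  row 0: subtract 1×row1 = (1, 0)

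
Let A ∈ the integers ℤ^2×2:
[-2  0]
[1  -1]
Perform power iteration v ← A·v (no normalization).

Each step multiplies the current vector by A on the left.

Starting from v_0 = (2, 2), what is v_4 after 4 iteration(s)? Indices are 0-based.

v_0 = (2, 2).
v_1 = A·v_0 = (-4, 0).
v_2 = A·v_1 = (8, -4).
v_3 = A·v_2 = (-16, 12).
v_4 = A·v_3 = (32, -28).

v_4 = (32, -28)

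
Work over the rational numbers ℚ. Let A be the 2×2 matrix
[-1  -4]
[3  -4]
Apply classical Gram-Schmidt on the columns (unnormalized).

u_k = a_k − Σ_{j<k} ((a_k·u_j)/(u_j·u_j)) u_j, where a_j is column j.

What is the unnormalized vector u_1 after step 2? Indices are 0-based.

u_1 = (-24/5, -8/5)

Step 1: u_0 = a_0 = (-1, 3).
Step 2: u_1 = a_1 − (-4/5)·u_0 = (-24/5, -8/5).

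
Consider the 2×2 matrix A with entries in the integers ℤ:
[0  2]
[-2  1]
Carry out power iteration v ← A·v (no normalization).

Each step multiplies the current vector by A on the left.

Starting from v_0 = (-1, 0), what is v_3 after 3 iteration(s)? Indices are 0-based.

v_0 = (-1, 0).
v_1 = A·v_0 = (0, 2).
v_2 = A·v_1 = (4, 2).
v_3 = A·v_2 = (4, -6).

v_3 = (4, -6)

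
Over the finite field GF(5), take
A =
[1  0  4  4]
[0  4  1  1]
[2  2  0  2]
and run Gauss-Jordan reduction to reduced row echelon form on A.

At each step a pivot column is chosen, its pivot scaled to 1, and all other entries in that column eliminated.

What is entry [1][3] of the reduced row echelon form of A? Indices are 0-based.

pivot(0,0)=1: scale R0 → (1, 0, 4, 4)
  clear (2,0): R2 −= (2)R0 → (0, 2, 2, 4)
pivot(1,1)=4: scale R1 → (0, 1, 4, 4)
  clear (2,1): R2 −= (2)R1 → (0, 0, 4, 1)
pivot(2,2)=4: scale R2 → (0, 0, 1, 4)
  clear (0,2): R0 −= (4)R2 → (1, 0, 0, 3)
  clear (1,2): R1 −= (4)R2 → (0, 1, 0, 3)

M[1][3] = 3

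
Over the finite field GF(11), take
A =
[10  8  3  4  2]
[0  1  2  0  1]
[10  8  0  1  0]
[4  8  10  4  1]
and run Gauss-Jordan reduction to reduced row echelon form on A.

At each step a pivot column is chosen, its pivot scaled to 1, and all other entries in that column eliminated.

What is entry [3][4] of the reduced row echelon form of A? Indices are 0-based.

M[3][4] = 4

pivot(0,0)=10: scale R0 → (1, 3, 8, 7, 9)
  clear (2,0): R2 −= (10)R0 → (0, 0, 8, 8, 9)
  clear (3,0): R3 −= (4)R0 → (0, 7, 0, 9, 9)
pivot(1,1)=1: scale R1 → (0, 1, 2, 0, 1)
  clear (0,1): R0 −= (3)R1 → (1, 0, 2, 7, 6)
  clear (3,1): R3 −= (7)R1 → (0, 0, 8, 9, 2)
pivot(2,2)=8: scale R2 → (0, 0, 1, 1, 8)
  clear (0,2): R0 −= (2)R2 → (1, 0, 0, 5, 1)
  clear (1,2): R1 −= (2)R2 → (0, 1, 0, 9, 7)
  clear (3,2): R3 −= (8)R2 → (0, 0, 0, 1, 4)
pivot(3,3)=1: scale R3 → (0, 0, 0, 1, 4)
  clear (0,3): R0 −= (5)R3 → (1, 0, 0, 0, 3)
  clear (1,3): R1 −= (9)R3 → (0, 1, 0, 0, 4)
  clear (2,3): R2 −= (1)R3 → (0, 0, 1, 0, 4)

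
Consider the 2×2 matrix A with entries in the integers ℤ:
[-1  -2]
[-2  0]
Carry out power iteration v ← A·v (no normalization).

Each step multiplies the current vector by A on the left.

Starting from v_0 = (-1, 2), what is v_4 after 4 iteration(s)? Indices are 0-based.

v_4 = (7, 22)

v_0 = (-1, 2).
v_1 = A·v_0 = (-3, 2).
v_2 = A·v_1 = (-1, 6).
v_3 = A·v_2 = (-11, 2).
v_4 = A·v_3 = (7, 22).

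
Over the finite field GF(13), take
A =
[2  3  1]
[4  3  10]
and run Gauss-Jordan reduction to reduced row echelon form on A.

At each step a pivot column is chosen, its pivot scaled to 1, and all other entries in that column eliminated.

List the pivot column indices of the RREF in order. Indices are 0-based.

pivot columns: 0, 1

step 1: normalize row 0 (÷2) = (1, 8, 7)
  row 1: subtract 4×row0 = (0, 10, 8)
step 2: normalize row 1 (÷10) = (0, 1, 6)
  row 0: subtract 8×row1 = (1, 0, 11)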